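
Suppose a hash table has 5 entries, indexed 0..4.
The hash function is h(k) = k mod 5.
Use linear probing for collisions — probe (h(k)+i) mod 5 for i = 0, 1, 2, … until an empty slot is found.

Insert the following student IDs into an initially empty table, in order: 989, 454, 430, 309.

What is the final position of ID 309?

Insert 989: h=4, slot 4 empty → index 4.
Insert 454: h=4, slot 4 occupied → index 0.
Insert 430: h=0, slot 0 occupied → index 1.
Insert 309: h=4, slots 4,0,1 occupied → index 2.
Table: [454, 430, 309, -, 989]

2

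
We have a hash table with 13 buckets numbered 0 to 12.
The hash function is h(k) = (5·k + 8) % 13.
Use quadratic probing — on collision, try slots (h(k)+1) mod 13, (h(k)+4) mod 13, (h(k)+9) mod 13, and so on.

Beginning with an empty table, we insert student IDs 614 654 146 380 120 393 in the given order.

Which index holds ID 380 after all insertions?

1

614 hashes to 10; slot 10 is free -> place at 10.
654 hashes to 2; slot 2 is free -> place at 2.
146 hashes to 10; 10 taken -> place at 11.
380 hashes to 10; 10,11 taken -> place at 1.
120 hashes to 10; 10,11,1 taken -> place at 6.
393 hashes to 10; 10,11,1,6 taken -> place at 0.
Table: [393, 380, 654, -, -, -, 120, -, -, -, 614, 146, -]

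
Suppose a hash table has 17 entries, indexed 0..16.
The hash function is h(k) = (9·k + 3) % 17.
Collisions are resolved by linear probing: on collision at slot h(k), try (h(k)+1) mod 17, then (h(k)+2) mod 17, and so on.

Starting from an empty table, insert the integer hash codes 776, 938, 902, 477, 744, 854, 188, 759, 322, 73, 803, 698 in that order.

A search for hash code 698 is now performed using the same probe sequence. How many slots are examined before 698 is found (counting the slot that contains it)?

9

Insert 776: h=0, slot 0 empty -> index 0.
Insert 938: h=13, slot 13 empty -> index 13.
Insert 902: h=12, slot 12 empty -> index 12.
Insert 477: h=12, slots 12,13 occupied -> index 14.
Insert 744: h=1, slot 1 empty -> index 1.
Insert 854: h=5, slot 5 empty -> index 5.
Insert 188: h=12, slots 12,13,14 occupied -> index 15.
Insert 759: h=0, slots 0,1 occupied -> index 2.
Insert 322: h=11, slot 11 empty -> index 11.
Insert 73: h=14, slots 14,15 occupied -> index 16.
Insert 803: h=5, slot 5 occupied -> index 6.
Insert 698: h=12, slots 12,13,14,15,16,0,1,2 occupied -> index 3.
Table: [776, 744, 759, 698, _, 854, 803, _, _, _, _, 322, 902, 938, 477, 188, 73]
Lookup 698: h=12, probe 12,13,14,15,16,0,1,2,3 → found at 3.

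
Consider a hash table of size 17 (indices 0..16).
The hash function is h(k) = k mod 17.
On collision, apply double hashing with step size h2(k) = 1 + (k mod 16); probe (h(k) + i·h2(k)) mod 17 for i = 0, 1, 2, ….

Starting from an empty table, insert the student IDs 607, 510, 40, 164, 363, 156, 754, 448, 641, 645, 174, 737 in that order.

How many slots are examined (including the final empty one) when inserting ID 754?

Insert 607: h=12, slot 12 empty → index 12.
Insert 510: h=0, slot 0 empty → index 0.
Insert 40: h=6, slot 6 empty → index 6.
Insert 164: h=11, slot 11 empty → index 11.
Insert 363: h=6, h2=12, slot 6 occupied → index 1.
Insert 156: h=3, slot 3 empty → index 3.
Insert 754: h=6, h2=3, slot 6 occupied → index 9.
Insert 448: h=6, h2=1, slot 6 occupied → index 7.
Insert 641: h=12, h2=2, slot 12 occupied → index 14.
Insert 645: h=16, slot 16 empty → index 16.
Insert 174: h=4, slot 4 empty → index 4.
Insert 737: h=6, h2=2, slot 6 occupied → index 8.
Table: [510, 363, -, 156, 174, -, 40, 448, 737, 754, -, 164, 607, -, 641, -, 645]

2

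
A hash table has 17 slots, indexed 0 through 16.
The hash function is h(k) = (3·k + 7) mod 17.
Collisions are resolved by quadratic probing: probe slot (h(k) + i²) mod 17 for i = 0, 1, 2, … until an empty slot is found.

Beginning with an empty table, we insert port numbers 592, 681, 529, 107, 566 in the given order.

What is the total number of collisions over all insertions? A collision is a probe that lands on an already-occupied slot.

1

Insert 592: h=15, slot 15 empty => index 15.
Insert 681: h=10, slot 10 empty => index 10.
Insert 529: h=13, slot 13 empty => index 13.
Insert 107: h=5, slot 5 empty => index 5.
Insert 566: h=5, slot 5 occupied => index 6.
Table: [_, _, _, _, _, 107, 566, _, _, _, 681, _, _, 529, _, 592, _]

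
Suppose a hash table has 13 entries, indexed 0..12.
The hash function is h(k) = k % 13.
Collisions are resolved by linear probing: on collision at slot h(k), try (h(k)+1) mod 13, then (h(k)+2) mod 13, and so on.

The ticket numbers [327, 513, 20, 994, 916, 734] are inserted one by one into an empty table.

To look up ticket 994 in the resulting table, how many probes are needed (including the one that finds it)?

3

327 hashes to 2; slot 2 is free => place at 2.
513 hashes to 6; slot 6 is free => place at 6.
20 hashes to 7; slot 7 is free => place at 7.
994 hashes to 6; 6,7 taken => place at 8.
916 hashes to 6; 6,7,8 taken => place at 9.
734 hashes to 6; 6,7,8,9 taken => place at 10.
Table: [-, -, 327, -, -, -, 513, 20, 994, 916, 734, -, -]
Lookup 994: h=6, probe 6,7,8 → found at 8.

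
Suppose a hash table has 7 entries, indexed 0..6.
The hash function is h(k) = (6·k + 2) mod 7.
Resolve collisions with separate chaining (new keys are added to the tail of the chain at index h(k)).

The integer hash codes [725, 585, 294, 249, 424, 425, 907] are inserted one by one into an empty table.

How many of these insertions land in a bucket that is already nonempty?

Insert 725: h=5, bucket 5 empty → new chain.
Insert 585: h=5, bucket 5 nonempty → append to chain.
Insert 294: h=2, bucket 2 empty → new chain.
Insert 249: h=5, bucket 5 nonempty → append to chain.
Insert 424: h=5, bucket 5 nonempty → append to chain.
Insert 425: h=4, bucket 4 empty → new chain.
Insert 907: h=5, bucket 5 nonempty → append to chain.
Final buckets:
0: —
1: —
2: 294
3: —
4: 425
5: 725 -> 585 -> 249 -> 424 -> 907
6: —

4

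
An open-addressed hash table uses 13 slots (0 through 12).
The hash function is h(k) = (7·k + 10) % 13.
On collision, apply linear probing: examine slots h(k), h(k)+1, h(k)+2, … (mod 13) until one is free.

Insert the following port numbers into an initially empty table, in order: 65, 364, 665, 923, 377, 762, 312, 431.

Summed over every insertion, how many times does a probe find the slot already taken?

22

65 hashes to 10; slot 10 is free => place at 10.
364 hashes to 10; 10 taken => place at 11.
665 hashes to 11; 11 taken => place at 12.
923 hashes to 10; 10,11,12 taken => place at 0.
377 hashes to 10; 10,11,12,0 taken => place at 1.
762 hashes to 1; 1 taken => place at 2.
312 hashes to 10; 10,11,12,0,1,2 taken => place at 3.
431 hashes to 11; 11,12,0,1,2,3 taken => place at 4.
Table: [923, 377, 762, 312, 431, -, -, -, -, -, 65, 364, 665]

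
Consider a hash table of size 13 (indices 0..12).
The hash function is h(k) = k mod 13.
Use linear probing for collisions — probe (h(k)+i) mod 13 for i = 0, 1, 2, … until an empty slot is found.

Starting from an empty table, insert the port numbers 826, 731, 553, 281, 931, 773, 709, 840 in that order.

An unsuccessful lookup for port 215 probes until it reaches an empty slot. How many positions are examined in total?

826 hashes to 7; slot 7 is free → place at 7.
731 hashes to 3; slot 3 is free → place at 3.
553 hashes to 7; 7 taken → place at 8.
281 hashes to 8; 8 taken → place at 9.
931 hashes to 8; 8,9 taken → place at 10.
773 hashes to 6; slot 6 is free → place at 6.
709 hashes to 7; 7,8,9,10 taken → place at 11.
840 hashes to 8; 8,9,10,11 taken → place at 12.
Table: [_, _, _, 731, _, _, 773, 826, 553, 281, 931, 709, 840]
Lookup 215: h=7, probe 7,8,9,10,11,12,0 → slot 0 empty, not found.

7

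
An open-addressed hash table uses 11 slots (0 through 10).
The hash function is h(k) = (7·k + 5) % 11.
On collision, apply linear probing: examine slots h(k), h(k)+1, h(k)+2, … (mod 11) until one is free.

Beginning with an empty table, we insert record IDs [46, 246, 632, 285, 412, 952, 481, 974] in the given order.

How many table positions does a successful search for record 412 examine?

46: h=8 => slot 8
246: h=0 => slot 0
632: h=7 => slot 7
285: h=9 => slot 9
412: h=7, probe 7,8,9,10 => slot 10
952: h=3 => slot 3
481: h=6 => slot 6
974: h=3, probe 3,4 => slot 4
Table: [246, _, _, 952, 974, _, 481, 632, 46, 285, 412]
Lookup 412: h=7, probe 7,8,9,10 → found at 10.

4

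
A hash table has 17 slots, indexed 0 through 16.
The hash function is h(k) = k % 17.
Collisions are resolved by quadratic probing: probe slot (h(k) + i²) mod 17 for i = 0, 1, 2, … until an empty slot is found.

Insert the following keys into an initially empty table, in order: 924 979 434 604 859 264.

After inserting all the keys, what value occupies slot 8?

924 hashes to 6; slot 6 is free → place at 6.
979 hashes to 10; slot 10 is free → place at 10.
434 hashes to 9; slot 9 is free → place at 9.
604 hashes to 9; 9,10 taken → place at 13.
859 hashes to 9; 9,10,13 taken → place at 1.
264 hashes to 9; 9,10,13,1 taken → place at 8.
Table: [_, 859, _, _, _, _, 924, _, 264, 434, 979, _, _, 604, _, _, _]

264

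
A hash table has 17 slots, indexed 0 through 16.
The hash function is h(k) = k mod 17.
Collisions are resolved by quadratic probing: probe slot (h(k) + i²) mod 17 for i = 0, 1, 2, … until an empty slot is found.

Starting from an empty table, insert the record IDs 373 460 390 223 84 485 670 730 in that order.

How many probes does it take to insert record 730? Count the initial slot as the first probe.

373: h=16 => slot 16
460: h=1 => slot 1
390: h=16, probe 16,0 => slot 0
223: h=2 => slot 2
84: h=16, probe 16,0,3 => slot 3
485: h=9 => slot 9
670: h=7 => slot 7
730: h=16, probe 16,0,3,8 => slot 8
Table: [390, 460, 223, 84, -, -, -, 670, 730, 485, -, -, -, -, -, -, 373]

4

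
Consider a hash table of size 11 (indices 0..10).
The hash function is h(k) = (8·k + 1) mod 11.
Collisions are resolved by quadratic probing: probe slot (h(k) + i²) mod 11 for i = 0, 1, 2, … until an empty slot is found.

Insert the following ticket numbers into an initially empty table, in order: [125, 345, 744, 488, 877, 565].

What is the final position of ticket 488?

125 hashes to 0; slot 0 is free → place at 0.
345 hashes to 0; 0 taken → place at 1.
744 hashes to 2; slot 2 is free → place at 2.
488 hashes to 0; 0,1 taken → place at 4.
877 hashes to 10; slot 10 is free → place at 10.
565 hashes to 0; 0,1,4 taken → place at 9.
Table: [125, 345, 744, ∅, 488, ∅, ∅, ∅, ∅, 565, 877]

4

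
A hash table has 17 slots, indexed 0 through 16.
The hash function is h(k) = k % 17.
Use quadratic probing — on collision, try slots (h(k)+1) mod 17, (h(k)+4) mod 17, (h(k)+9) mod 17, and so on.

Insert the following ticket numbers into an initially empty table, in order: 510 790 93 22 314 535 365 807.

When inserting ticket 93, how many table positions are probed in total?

2

510: h=0 → slot 0
790: h=8 → slot 8
93: h=8, probe 8,9 → slot 9
22: h=5 → slot 5
314: h=8, probe 8,9,12 → slot 12
535: h=8, probe 8,9,12,0,7 → slot 7
365: h=8, probe 8,9,12,0,7,16 → slot 16
807: h=8, probe 8,9,12,0,7,16,10 → slot 10
Table: [510, -, -, -, -, 22, -, 535, 790, 93, 807, -, 314, -, -, -, 365]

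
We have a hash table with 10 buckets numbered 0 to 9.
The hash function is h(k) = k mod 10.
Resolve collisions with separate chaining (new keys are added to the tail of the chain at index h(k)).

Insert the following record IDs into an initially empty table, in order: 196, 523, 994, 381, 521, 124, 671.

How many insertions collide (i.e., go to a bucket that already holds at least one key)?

3

Insert 196: h=6, bucket 6 empty → new chain.
Insert 523: h=3, bucket 3 empty → new chain.
Insert 994: h=4, bucket 4 empty → new chain.
Insert 381: h=1, bucket 1 empty → new chain.
Insert 521: h=1, bucket 1 nonempty → append to chain.
Insert 124: h=4, bucket 4 nonempty → append to chain.
Insert 671: h=1, bucket 1 nonempty → append to chain.
Final buckets:
0: ∅
1: 381 -> 521 -> 671
2: ∅
3: 523
4: 994 -> 124
5: ∅
6: 196
7: ∅
8: ∅
9: ∅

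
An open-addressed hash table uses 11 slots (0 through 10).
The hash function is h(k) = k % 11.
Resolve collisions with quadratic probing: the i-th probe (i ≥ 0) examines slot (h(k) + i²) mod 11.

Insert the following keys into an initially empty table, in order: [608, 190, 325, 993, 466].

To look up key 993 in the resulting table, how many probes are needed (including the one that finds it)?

Insert 608: h=3, slot 3 empty → index 3.
Insert 190: h=3, slot 3 occupied → index 4.
Insert 325: h=6, slot 6 empty → index 6.
Insert 993: h=3, slots 3,4 occupied → index 7.
Insert 466: h=4, slot 4 occupied → index 5.
Table: [., ., ., 608, 190, 466, 325, 993, ., ., .]
Lookup 993: h=3, probe 3,4,7 → found at 7.

3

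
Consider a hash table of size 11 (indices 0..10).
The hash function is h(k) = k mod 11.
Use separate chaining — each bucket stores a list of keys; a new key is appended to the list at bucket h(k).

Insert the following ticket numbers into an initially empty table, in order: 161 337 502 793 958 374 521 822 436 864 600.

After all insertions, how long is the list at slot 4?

Insert 161: h=7, bucket 7 empty -> new chain.
Insert 337: h=7, bucket 7 nonempty -> append to chain.
Insert 502: h=7, bucket 7 nonempty -> append to chain.
Insert 793: h=1, bucket 1 empty -> new chain.
Insert 958: h=1, bucket 1 nonempty -> append to chain.
Insert 374: h=0, bucket 0 empty -> new chain.
Insert 521: h=4, bucket 4 empty -> new chain.
Insert 822: h=8, bucket 8 empty -> new chain.
Insert 436: h=7, bucket 7 nonempty -> append to chain.
Insert 864: h=6, bucket 6 empty -> new chain.
Insert 600: h=6, bucket 6 nonempty -> append to chain.
Final buckets:
0: 374
1: 793 -> 958
2: —
3: —
4: 521
5: —
6: 864 -> 600
7: 161 -> 337 -> 502 -> 436
8: 822
9: —
10: —

1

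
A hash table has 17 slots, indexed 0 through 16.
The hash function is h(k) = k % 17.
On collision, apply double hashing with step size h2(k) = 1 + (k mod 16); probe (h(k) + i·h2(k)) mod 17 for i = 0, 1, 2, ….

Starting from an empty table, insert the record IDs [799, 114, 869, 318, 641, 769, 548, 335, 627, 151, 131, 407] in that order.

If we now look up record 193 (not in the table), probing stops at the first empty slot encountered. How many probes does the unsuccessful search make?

799 hashes to 0; slot 0 is free → place at 0.
114 hashes to 12; slot 12 is free → place at 12.
869 hashes to 2; slot 2 is free → place at 2.
318 hashes to 12, h2=15; 12 taken → place at 10.
641 hashes to 12, h2=2; 12 taken → place at 14.
769 hashes to 4; slot 4 is free → place at 4.
548 hashes to 4, h2=5; 4 taken → place at 9.
335 hashes to 12, h2=16; 12 taken → place at 11.
627 hashes to 15; slot 15 is free → place at 15.
151 hashes to 15, h2=8; 15 taken → place at 6.
131 hashes to 12, h2=4; 12 taken → place at 16.
407 hashes to 16, h2=8; 16 taken → place at 7.
Table: [799, -, 869, -, 769, -, 151, 407, -, 548, 318, 335, 114, -, 641, 627, 131]
Lookup 193: h=6, h2=2, probe 6,8 → slot 8 empty, not found.

2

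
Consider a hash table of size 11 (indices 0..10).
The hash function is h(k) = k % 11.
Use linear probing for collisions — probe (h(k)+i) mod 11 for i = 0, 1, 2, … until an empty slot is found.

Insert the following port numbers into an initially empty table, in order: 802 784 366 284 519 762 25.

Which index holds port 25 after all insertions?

Insert 802: h=10, slot 10 empty => index 10.
Insert 784: h=3, slot 3 empty => index 3.
Insert 366: h=3, slot 3 occupied => index 4.
Insert 284: h=9, slot 9 empty => index 9.
Insert 519: h=2, slot 2 empty => index 2.
Insert 762: h=3, slots 3,4 occupied => index 5.
Insert 25: h=3, slots 3,4,5 occupied => index 6.
Table: [-, -, 519, 784, 366, 762, 25, -, -, 284, 802]

6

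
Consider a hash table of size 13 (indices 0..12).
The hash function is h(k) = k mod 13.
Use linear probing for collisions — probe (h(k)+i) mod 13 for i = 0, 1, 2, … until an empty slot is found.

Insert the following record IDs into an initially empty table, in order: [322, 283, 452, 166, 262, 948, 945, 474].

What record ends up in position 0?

166

322 hashes to 10; slot 10 is free → place at 10.
283 hashes to 10; 10 taken → place at 11.
452 hashes to 10; 10,11 taken → place at 12.
166 hashes to 10; 10,11,12 taken → place at 0.
262 hashes to 2; slot 2 is free → place at 2.
948 hashes to 12; 12,0 taken → place at 1.
945 hashes to 9; slot 9 is free → place at 9.
474 hashes to 6; slot 6 is free → place at 6.
Table: [166, 948, 262, ∅, ∅, ∅, 474, ∅, ∅, 945, 322, 283, 452]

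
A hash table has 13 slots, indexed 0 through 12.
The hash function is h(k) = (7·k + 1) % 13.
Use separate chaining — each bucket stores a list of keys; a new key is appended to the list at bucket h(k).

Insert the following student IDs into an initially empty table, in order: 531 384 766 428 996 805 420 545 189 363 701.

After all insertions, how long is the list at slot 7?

6

531 -> bucket 0
384 -> bucket 11
766 -> bucket 7
428 -> bucket 7 (collision)
996 -> bucket 5
805 -> bucket 7 (collision)
420 -> bucket 3
545 -> bucket 7 (collision)
189 -> bucket 11 (collision)
363 -> bucket 7 (collision)
701 -> bucket 7 (collision)
Final buckets:
0: 531
1: —
2: —
3: 420
4: —
5: 996
6: —
7: 766 -> 428 -> 805 -> 545 -> 363 -> 701
8: —
9: —
10: —
11: 384 -> 189
12: —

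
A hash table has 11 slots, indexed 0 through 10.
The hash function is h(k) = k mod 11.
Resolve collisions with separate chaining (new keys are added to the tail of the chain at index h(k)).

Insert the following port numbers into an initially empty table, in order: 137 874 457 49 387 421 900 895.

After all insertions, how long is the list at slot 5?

137 → bucket 5
874 → bucket 5 (collision)
457 → bucket 6
49 → bucket 5 (collision)
387 → bucket 2
421 → bucket 3
900 → bucket 9
895 → bucket 4
Final buckets:
0: -
1: -
2: 387
3: 421
4: 895
5: 137 -> 874 -> 49
6: 457
7: -
8: -
9: 900
10: -

3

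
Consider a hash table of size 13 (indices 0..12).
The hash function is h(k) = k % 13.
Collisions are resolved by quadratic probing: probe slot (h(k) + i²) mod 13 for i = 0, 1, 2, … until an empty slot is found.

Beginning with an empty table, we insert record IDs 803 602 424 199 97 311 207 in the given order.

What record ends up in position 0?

Insert 803: h=10, slot 10 empty → index 10.
Insert 602: h=4, slot 4 empty → index 4.
Insert 424: h=8, slot 8 empty → index 8.
Insert 199: h=4, slot 4 occupied → index 5.
Insert 97: h=6, slot 6 empty → index 6.
Insert 311: h=12, slot 12 empty → index 12.
Insert 207: h=12, slot 12 occupied → index 0.
Table: [207, ., ., ., 602, 199, 97, ., 424, ., 803, ., 311]

207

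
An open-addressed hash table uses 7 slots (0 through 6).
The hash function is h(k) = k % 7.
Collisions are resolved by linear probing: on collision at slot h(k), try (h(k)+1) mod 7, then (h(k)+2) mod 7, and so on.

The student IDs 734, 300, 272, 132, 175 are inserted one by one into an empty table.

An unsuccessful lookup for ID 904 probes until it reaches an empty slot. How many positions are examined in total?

4

734: h=6 → slot 6
300: h=6, probe 6,0 → slot 0
272: h=6, probe 6,0,1 → slot 1
132: h=6, probe 6,0,1,2 → slot 2
175: h=0, probe 0,1,2,3 → slot 3
Table: [300, 272, 132, 175, ∅, ∅, 734]
Lookup 904: h=1, probe 1,2,3,4 → slot 4 empty, not found.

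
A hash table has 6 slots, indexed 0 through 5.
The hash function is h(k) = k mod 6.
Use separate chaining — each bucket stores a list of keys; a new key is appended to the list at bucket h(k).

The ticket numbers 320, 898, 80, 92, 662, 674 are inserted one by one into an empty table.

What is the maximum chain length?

320 -> bucket 2
898 -> bucket 4
80 -> bucket 2 (collision)
92 -> bucket 2 (collision)
662 -> bucket 2 (collision)
674 -> bucket 2 (collision)
Final buckets:
0: _
1: _
2: 320 -> 80 -> 92 -> 662 -> 674
3: _
4: 898
5: _

5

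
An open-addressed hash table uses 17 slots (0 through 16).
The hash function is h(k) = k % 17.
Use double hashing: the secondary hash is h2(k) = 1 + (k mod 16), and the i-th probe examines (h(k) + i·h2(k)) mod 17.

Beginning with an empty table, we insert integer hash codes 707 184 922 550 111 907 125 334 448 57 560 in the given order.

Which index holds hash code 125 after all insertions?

3

Insert 707: h=10, slot 10 empty → index 10.
Insert 184: h=14, slot 14 empty → index 14.
Insert 922: h=4, slot 4 empty → index 4.
Insert 550: h=6, slot 6 empty → index 6.
Insert 111: h=9, slot 9 empty → index 9.
Insert 907: h=6, h2=12, slot 6 occupied → index 1.
Insert 125: h=6, h2=14, slot 6 occupied → index 3.
Insert 334: h=11, slot 11 empty → index 11.
Insert 448: h=6, h2=1, slot 6 occupied → index 7.
Insert 57: h=6, h2=10, slot 6 occupied → index 16.
Insert 560: h=16, h2=1, slot 16 occupied → index 0.
Table: [560, 907, ∅, 125, 922, ∅, 550, 448, ∅, 111, 707, 334, ∅, ∅, 184, ∅, 57]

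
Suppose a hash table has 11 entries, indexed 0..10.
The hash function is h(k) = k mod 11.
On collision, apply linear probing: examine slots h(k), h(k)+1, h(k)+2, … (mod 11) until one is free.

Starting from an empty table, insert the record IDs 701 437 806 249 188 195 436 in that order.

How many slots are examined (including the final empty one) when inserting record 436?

5

701 hashes to 8; slot 8 is free -> place at 8.
437 hashes to 8; 8 taken -> place at 9.
806 hashes to 3; slot 3 is free -> place at 3.
249 hashes to 7; slot 7 is free -> place at 7.
188 hashes to 1; slot 1 is free -> place at 1.
195 hashes to 8; 8,9 taken -> place at 10.
436 hashes to 7; 7,8,9,10 taken -> place at 0.
Table: [436, 188, ., 806, ., ., ., 249, 701, 437, 195]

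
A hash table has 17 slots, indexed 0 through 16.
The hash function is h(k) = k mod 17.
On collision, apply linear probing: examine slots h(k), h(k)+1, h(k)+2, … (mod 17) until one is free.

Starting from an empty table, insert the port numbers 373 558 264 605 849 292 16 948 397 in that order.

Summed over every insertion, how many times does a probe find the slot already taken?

3

373 hashes to 16; slot 16 is free → place at 16.
558 hashes to 14; slot 14 is free → place at 14.
264 hashes to 9; slot 9 is free → place at 9.
605 hashes to 10; slot 10 is free → place at 10.
849 hashes to 16; 16 taken → place at 0.
292 hashes to 3; slot 3 is free → place at 3.
16 hashes to 16; 16,0 taken → place at 1.
948 hashes to 13; slot 13 is free → place at 13.
397 hashes to 6; slot 6 is free → place at 6.
Table: [849, 16, -, 292, -, -, 397, -, -, 264, 605, -, -, 948, 558, -, 373]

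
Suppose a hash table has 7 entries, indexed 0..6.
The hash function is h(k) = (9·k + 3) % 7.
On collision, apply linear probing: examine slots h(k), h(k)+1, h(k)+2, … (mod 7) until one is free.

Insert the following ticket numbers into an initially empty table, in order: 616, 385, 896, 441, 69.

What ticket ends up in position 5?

896

Insert 616: h=3, slot 3 empty => index 3.
Insert 385: h=3, slot 3 occupied => index 4.
Insert 896: h=3, slots 3,4 occupied => index 5.
Insert 441: h=3, slots 3,4,5 occupied => index 6.
Insert 69: h=1, slot 1 empty => index 1.
Table: [-, 69, -, 616, 385, 896, 441]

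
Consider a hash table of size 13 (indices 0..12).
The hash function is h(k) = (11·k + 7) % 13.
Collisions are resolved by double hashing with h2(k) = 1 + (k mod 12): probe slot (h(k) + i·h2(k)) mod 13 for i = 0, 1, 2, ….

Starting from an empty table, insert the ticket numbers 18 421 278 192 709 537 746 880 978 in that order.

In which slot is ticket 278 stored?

Insert 18: h=10, slot 10 empty → index 10.
Insert 421: h=10, h2=2, slot 10 occupied → index 12.
Insert 278: h=10, h2=3, slot 10 occupied → index 0.
Insert 192: h=0, h2=1, slot 0 occupied → index 1.
Insert 709: h=6, slot 6 empty → index 6.
Insert 537: h=12, h2=10, slot 12 occupied → index 9.
Insert 746: h=10, h2=3, slots 10,0 occupied → index 3.
Insert 880: h=2, slot 2 empty → index 2.
Insert 978: h=1, h2=7, slot 1 occupied → index 8.
Table: [278, 192, 880, 746, _, _, 709, _, 978, 537, 18, _, 421]

0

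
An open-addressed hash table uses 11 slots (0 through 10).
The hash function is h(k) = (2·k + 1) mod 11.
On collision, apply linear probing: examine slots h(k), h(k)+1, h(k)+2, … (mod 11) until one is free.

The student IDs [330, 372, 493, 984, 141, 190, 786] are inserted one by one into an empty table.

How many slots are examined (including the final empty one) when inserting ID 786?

3

330: h=1 → slot 1
372: h=8 → slot 8
493: h=8, probe 8,9 → slot 9
984: h=0 → slot 0
141: h=8, probe 8,9,10 → slot 10
190: h=7 → slot 7
786: h=0, probe 0,1,2 → slot 2
Table: [984, 330, 786, —, —, —, —, 190, 372, 493, 141]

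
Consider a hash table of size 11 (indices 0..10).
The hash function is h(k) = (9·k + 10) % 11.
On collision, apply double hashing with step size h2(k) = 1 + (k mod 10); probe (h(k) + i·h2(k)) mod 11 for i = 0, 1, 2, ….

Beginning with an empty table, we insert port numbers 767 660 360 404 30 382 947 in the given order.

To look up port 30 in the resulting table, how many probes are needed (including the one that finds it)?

3

767: h=5 -> slot 5
660: h=10 -> slot 10
360: h=5, h2=1, probe 5,6 -> slot 6
404: h=5, h2=5, probe 5,10,4 -> slot 4
30: h=5, h2=1, probe 5,6,7 -> slot 7
382: h=5, h2=3, probe 5,8 -> slot 8
947: h=8, h2=8, probe 8,5,2 -> slot 2
Table: [-, -, 947, -, 404, 767, 360, 30, 382, -, 660]
Lookup 30: h=5, h2=1, probe 5,6,7 → found at 7.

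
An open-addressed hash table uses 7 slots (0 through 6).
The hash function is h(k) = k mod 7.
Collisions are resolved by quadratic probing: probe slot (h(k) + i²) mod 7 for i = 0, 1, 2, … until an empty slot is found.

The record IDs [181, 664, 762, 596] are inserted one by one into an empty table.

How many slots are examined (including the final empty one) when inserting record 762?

181 hashes to 6; slot 6 is free → place at 6.
664 hashes to 6; 6 taken → place at 0.
762 hashes to 6; 6,0 taken → place at 3.
596 hashes to 1; slot 1 is free → place at 1.
Table: [664, 596, -, 762, -, -, 181]

3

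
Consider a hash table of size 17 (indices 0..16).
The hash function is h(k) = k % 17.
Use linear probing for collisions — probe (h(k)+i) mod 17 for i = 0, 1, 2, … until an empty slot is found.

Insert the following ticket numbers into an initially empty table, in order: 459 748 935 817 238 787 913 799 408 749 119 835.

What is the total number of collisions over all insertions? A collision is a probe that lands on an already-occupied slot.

459: h=0 -> slot 0
748: h=0, probe 0,1 -> slot 1
935: h=0, probe 0,1,2 -> slot 2
817: h=1, probe 1,2,3 -> slot 3
238: h=0, probe 0,1,2,3,4 -> slot 4
787: h=5 -> slot 5
913: h=12 -> slot 12
799: h=0, probe 0,1,2,3,4,5,6 -> slot 6
408: h=0, probe 0,1,2,3,4,5,6,7 -> slot 7
749: h=1, probe 1,2,3,4,5,6,7,8 -> slot 8
119: h=0, probe 0,1,2,3,4,5,6,7,8,9 -> slot 9
835: h=2, probe 2,3,4,5,6,7,8,9,10 -> slot 10
Table: [459, 748, 935, 817, 238, 787, 799, 408, 749, 119, 835, _, 913, _, _, _, _]

46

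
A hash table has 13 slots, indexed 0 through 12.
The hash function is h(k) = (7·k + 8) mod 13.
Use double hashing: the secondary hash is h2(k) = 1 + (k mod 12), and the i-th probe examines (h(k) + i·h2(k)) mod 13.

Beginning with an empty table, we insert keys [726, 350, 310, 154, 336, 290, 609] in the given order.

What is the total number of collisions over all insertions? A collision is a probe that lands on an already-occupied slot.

726: h=7 → slot 7
350: h=1 → slot 1
310: h=7, h2=11, probe 7,5 → slot 5
154: h=7, h2=11, probe 7,5,3 → slot 3
336: h=7, h2=1, probe 7,8 → slot 8
290: h=10 → slot 10
609: h=7, h2=10, probe 7,4 → slot 4
Table: [_, 350, _, 154, 609, 310, _, 726, 336, _, 290, _, _]

5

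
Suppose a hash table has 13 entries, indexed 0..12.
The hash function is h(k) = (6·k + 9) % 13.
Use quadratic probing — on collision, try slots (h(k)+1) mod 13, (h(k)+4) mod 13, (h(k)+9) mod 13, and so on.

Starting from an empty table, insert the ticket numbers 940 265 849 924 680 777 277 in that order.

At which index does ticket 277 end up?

940 hashes to 7; slot 7 is free -> place at 7.
265 hashes to 0; slot 0 is free -> place at 0.
849 hashes to 7; 7 taken -> place at 8.
924 hashes to 2; slot 2 is free -> place at 2.
680 hashes to 7; 7,8 taken -> place at 11.
777 hashes to 4; slot 4 is free -> place at 4.
277 hashes to 7; 7,8,11 taken -> place at 3.
Table: [265, _, 924, 277, 777, _, _, 940, 849, _, _, 680, _]

3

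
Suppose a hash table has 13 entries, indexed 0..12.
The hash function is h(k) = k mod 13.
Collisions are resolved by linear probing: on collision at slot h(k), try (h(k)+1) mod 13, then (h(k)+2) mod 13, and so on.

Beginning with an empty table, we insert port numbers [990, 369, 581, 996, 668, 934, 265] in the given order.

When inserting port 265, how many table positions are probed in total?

990 hashes to 2; slot 2 is free → place at 2.
369 hashes to 5; slot 5 is free → place at 5.
581 hashes to 9; slot 9 is free → place at 9.
996 hashes to 8; slot 8 is free → place at 8.
668 hashes to 5; 5 taken → place at 6.
934 hashes to 11; slot 11 is free → place at 11.
265 hashes to 5; 5,6 taken → place at 7.
Table: [∅, ∅, 990, ∅, ∅, 369, 668, 265, 996, 581, ∅, 934, ∅]

3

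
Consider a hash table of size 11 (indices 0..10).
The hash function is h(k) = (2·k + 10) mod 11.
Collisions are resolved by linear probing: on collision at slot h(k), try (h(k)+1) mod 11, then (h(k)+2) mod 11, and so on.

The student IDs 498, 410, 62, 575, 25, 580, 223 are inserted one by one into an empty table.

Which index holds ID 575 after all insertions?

7

498: h=5 -> slot 5
410: h=5, probe 5,6 -> slot 6
62: h=2 -> slot 2
575: h=5, probe 5,6,7 -> slot 7
25: h=5, probe 5,6,7,8 -> slot 8
580: h=4 -> slot 4
223: h=5, probe 5,6,7,8,9 -> slot 9
Table: [—, —, 62, —, 580, 498, 410, 575, 25, 223, —]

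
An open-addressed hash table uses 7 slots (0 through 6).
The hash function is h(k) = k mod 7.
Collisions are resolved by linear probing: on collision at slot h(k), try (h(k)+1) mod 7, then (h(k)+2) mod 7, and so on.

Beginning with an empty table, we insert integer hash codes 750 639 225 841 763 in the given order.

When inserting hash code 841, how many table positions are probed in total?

4

750 hashes to 1; slot 1 is free → place at 1.
639 hashes to 2; slot 2 is free → place at 2.
225 hashes to 1; 1,2 taken → place at 3.
841 hashes to 1; 1,2,3 taken → place at 4.
763 hashes to 0; slot 0 is free → place at 0.
Table: [763, 750, 639, 225, 841, ∅, ∅]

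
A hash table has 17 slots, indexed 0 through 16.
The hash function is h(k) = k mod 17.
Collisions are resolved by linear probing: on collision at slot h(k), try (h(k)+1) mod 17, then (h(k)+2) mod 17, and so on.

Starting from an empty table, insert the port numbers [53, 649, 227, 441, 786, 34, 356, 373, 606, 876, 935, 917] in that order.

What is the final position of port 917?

8

53 hashes to 2; slot 2 is free => place at 2.
649 hashes to 3; slot 3 is free => place at 3.
227 hashes to 6; slot 6 is free => place at 6.
441 hashes to 16; slot 16 is free => place at 16.
786 hashes to 4; slot 4 is free => place at 4.
34 hashes to 0; slot 0 is free => place at 0.
356 hashes to 16; 16,0 taken => place at 1.
373 hashes to 16; 16,0,1,2,3,4 taken => place at 5.
606 hashes to 11; slot 11 is free => place at 11.
876 hashes to 9; slot 9 is free => place at 9.
935 hashes to 0; 0,1,2,3,4,5,6 taken => place at 7.
917 hashes to 16; 16,0,1,2,3,4,5,6,7 taken => place at 8.
Table: [34, 356, 53, 649, 786, 373, 227, 935, 917, 876, —, 606, —, —, —, —, 441]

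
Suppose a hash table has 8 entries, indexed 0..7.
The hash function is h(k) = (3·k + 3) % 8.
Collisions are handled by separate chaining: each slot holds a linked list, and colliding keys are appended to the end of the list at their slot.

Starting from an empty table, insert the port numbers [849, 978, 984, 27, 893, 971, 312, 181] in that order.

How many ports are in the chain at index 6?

Insert 849: h=6, bucket 6 empty → new chain.
Insert 978: h=1, bucket 1 empty → new chain.
Insert 984: h=3, bucket 3 empty → new chain.
Insert 27: h=4, bucket 4 empty → new chain.
Insert 893: h=2, bucket 2 empty → new chain.
Insert 971: h=4, bucket 4 nonempty → append to chain.
Insert 312: h=3, bucket 3 nonempty → append to chain.
Insert 181: h=2, bucket 2 nonempty → append to chain.
Final buckets:
0: ∅
1: 978
2: 893 -> 181
3: 984 -> 312
4: 27 -> 971
5: ∅
6: 849
7: ∅

1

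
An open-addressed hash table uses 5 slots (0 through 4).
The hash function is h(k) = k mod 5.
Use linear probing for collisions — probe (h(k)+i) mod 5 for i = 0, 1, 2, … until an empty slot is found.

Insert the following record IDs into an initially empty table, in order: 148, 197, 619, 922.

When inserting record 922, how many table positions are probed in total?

Insert 148: h=3, slot 3 empty → index 3.
Insert 197: h=2, slot 2 empty → index 2.
Insert 619: h=4, slot 4 empty → index 4.
Insert 922: h=2, slots 2,3,4 occupied → index 0.
Table: [922, -, 197, 148, 619]

4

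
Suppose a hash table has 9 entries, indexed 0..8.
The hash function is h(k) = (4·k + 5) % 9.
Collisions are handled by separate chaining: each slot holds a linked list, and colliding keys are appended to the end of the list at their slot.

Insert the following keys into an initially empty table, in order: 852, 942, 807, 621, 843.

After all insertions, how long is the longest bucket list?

4

Insert 852: h=2, bucket 2 empty → new chain.
Insert 942: h=2, bucket 2 nonempty → append to chain.
Insert 807: h=2, bucket 2 nonempty → append to chain.
Insert 621: h=5, bucket 5 empty → new chain.
Insert 843: h=2, bucket 2 nonempty → append to chain.
Final buckets:
0: ∅
1: ∅
2: 852 -> 942 -> 807 -> 843
3: ∅
4: ∅
5: 621
6: ∅
7: ∅
8: ∅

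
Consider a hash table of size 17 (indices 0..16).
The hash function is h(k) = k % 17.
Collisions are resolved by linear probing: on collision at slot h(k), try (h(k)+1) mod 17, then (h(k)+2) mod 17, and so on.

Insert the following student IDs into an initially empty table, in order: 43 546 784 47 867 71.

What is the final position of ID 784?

3

43: h=9 => slot 9
546: h=2 => slot 2
784: h=2, probe 2,3 => slot 3
47: h=13 => slot 13
867: h=0 => slot 0
71: h=3, probe 3,4 => slot 4
Table: [867, _, 546, 784, 71, _, _, _, _, 43, _, _, _, 47, _, _, _]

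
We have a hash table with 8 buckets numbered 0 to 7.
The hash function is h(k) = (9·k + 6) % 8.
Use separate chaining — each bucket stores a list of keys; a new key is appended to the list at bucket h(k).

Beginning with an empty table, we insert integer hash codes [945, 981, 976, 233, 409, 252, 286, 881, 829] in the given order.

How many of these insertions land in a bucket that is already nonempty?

945 → bucket 7
981 → bucket 3
976 → bucket 6
233 → bucket 7 (collision)
409 → bucket 7 (collision)
252 → bucket 2
286 → bucket 4
881 → bucket 7 (collision)
829 → bucket 3 (collision)
Final buckets:
0: ∅
1: ∅
2: 252
3: 981 -> 829
4: 286
5: ∅
6: 976
7: 945 -> 233 -> 409 -> 881

4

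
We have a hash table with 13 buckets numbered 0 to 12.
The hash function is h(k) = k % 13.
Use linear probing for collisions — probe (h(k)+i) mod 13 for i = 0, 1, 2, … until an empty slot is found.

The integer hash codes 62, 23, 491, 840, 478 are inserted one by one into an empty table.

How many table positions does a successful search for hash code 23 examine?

62: h=10 => slot 10
23: h=10, probe 10,11 => slot 11
491: h=10, probe 10,11,12 => slot 12
840: h=8 => slot 8
478: h=10, probe 10,11,12,0 => slot 0
Table: [478, ∅, ∅, ∅, ∅, ∅, ∅, ∅, 840, ∅, 62, 23, 491]
Lookup 23: h=10, probe 10,11 → found at 11.

2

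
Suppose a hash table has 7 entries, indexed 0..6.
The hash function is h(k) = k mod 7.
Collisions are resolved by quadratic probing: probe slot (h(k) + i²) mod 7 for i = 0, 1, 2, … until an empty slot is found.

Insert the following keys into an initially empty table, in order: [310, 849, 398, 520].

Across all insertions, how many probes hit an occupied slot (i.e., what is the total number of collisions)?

310 hashes to 2; slot 2 is free => place at 2.
849 hashes to 2; 2 taken => place at 3.
398 hashes to 6; slot 6 is free => place at 6.
520 hashes to 2; 2,3,6 taken => place at 4.
Table: [∅, ∅, 310, 849, 520, ∅, 398]

4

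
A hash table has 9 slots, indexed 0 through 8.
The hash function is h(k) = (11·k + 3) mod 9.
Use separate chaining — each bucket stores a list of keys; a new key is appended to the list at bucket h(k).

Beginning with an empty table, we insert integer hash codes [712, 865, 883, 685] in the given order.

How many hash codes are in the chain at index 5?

4

Insert 712: h=5, bucket 5 empty → new chain.
Insert 865: h=5, bucket 5 nonempty → append to chain.
Insert 883: h=5, bucket 5 nonempty → append to chain.
Insert 685: h=5, bucket 5 nonempty → append to chain.
Final buckets:
0: —
1: —
2: —
3: —
4: —
5: 712 -> 865 -> 883 -> 685
6: —
7: —
8: —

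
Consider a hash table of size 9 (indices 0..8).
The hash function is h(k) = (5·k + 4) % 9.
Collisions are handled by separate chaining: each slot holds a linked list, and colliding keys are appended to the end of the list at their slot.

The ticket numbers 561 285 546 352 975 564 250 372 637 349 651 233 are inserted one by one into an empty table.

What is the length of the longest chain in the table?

Insert 561: h=1, bucket 1 empty -> new chain.
Insert 285: h=7, bucket 7 empty -> new chain.
Insert 546: h=7, bucket 7 nonempty -> append to chain.
Insert 352: h=0, bucket 0 empty -> new chain.
Insert 975: h=1, bucket 1 nonempty -> append to chain.
Insert 564: h=7, bucket 7 nonempty -> append to chain.
Insert 250: h=3, bucket 3 empty -> new chain.
Insert 372: h=1, bucket 1 nonempty -> append to chain.
Insert 637: h=3, bucket 3 nonempty -> append to chain.
Insert 349: h=3, bucket 3 nonempty -> append to chain.
Insert 651: h=1, bucket 1 nonempty -> append to chain.
Insert 233: h=8, bucket 8 empty -> new chain.
Final buckets:
0: 352
1: 561 -> 975 -> 372 -> 651
2: —
3: 250 -> 637 -> 349
4: —
5: —
6: —
7: 285 -> 546 -> 564
8: 233

4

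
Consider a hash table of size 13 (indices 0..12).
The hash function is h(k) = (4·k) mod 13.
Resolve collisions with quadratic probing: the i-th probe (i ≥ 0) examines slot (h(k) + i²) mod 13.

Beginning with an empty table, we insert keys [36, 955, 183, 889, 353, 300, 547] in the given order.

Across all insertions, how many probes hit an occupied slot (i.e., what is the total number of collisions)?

36: h=1 -> slot 1
955: h=11 -> slot 11
183: h=4 -> slot 4
889: h=7 -> slot 7
353: h=8 -> slot 8
300: h=4, probe 4,5 -> slot 5
547: h=4, probe 4,5,8,0 -> slot 0
Table: [547, 36, —, —, 183, 300, —, 889, 353, —, —, 955, —]

4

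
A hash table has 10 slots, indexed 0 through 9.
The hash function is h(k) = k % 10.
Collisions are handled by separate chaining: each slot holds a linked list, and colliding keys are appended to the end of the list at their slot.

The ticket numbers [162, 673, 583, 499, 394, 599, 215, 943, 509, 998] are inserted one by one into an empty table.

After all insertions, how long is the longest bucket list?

3

162 → bucket 2
673 → bucket 3
583 → bucket 3 (collision)
499 → bucket 9
394 → bucket 4
599 → bucket 9 (collision)
215 → bucket 5
943 → bucket 3 (collision)
509 → bucket 9 (collision)
998 → bucket 8
Final buckets:
0: -
1: -
2: 162
3: 673 -> 583 -> 943
4: 394
5: 215
6: -
7: -
8: 998
9: 499 -> 599 -> 509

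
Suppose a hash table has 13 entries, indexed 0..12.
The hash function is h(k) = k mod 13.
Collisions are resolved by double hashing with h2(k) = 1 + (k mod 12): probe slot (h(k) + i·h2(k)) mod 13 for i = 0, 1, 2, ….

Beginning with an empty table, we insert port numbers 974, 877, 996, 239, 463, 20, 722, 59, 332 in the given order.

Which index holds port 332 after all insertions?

0

974 hashes to 12; slot 12 is free -> place at 12.
877 hashes to 6; slot 6 is free -> place at 6.
996 hashes to 8; slot 8 is free -> place at 8.
239 hashes to 5; slot 5 is free -> place at 5.
463 hashes to 8, h2=8; 8 taken -> place at 3.
20 hashes to 7; slot 7 is free -> place at 7.
722 hashes to 7, h2=3; 7 taken -> place at 10.
59 hashes to 7, h2=12; 7,6,5 taken -> place at 4.
332 hashes to 7, h2=9; 7,3,12,8,4 taken -> place at 0.
Table: [332, ∅, ∅, 463, 59, 239, 877, 20, 996, ∅, 722, ∅, 974]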